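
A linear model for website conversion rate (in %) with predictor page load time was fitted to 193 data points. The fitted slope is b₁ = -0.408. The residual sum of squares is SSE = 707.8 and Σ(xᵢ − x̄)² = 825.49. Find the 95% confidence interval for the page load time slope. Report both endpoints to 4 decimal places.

MSE = SSE/(n − 2) = 707.8/191 = 3.70576.
SE(b₁) = √(MSE/Sₓₓ) = √(3.70576/825.49) = 0.0670012.
df = n − 2 = 191.
t* = t_{0.025, 191} = 1.972462.
Margin = t* × SE = 1.972462 × 0.0670012 = 0.132157.
CI: -0.408 ± 0.132157 → (-0.5402, -0.2758).
With 95% confidence, each one-unit increase in page load time is associated with a change of between -0.5402 and -0.2758 % in website conversion rate.

(-0.5402, -0.2758)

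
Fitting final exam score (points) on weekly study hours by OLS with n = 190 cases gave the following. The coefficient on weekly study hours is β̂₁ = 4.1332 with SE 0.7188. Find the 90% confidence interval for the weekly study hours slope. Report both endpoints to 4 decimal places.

(2.9450, 5.3214)

df = n − 2 = 190 − 2 = 188.
t* = t_{0.05, 188} = 1.652999.
Margin = t* × SE = 1.652999 × 0.7188 = 1.188176.
CI: 4.1332 ± 1.188176 → (2.9450, 5.3214).
With 90% confidence, each one-unit increase in weekly study hours is associated with a change of between 2.9450 and 5.3214 points in final exam score.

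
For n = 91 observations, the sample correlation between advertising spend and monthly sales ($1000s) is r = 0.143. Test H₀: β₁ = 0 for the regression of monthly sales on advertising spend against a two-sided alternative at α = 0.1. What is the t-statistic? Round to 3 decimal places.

t = r·√(n − 2)/√(1 − r²) = 0.143·√89/√0.979551 = 1.363.
df = n − 2 = 89.
Two-sided p ≈ 0.1763, which is ≥ 0.1, so fail to reject H₀.
The data do not give significant evidence of a linear association between advertising spend and monthly sales.

t = 1.363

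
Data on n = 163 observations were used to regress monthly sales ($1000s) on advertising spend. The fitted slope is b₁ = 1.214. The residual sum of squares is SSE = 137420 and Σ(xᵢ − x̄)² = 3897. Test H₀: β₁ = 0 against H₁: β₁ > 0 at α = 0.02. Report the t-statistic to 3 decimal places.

MSE = SSE/(n − 2) = 137420/161 = 853.54.
SE(b₁) = √(MSE/Sₓₓ) = √(853.54/3897) = 0.468001.
t = 1.214 / 0.468001 = 2.594.
df = n − 2 = 161.
One-sided p ≈ 0.0052, which is < 0.02, so reject H₀.
There is evidence that the true slope on advertising spend is positive.

t = 2.594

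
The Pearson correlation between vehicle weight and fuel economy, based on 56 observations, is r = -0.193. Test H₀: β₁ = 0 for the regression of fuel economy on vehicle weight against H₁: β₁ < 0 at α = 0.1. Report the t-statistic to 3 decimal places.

t = -1.445

t = r·√(n − 2)/√(1 − r²) = -0.193·√54/√0.962751 = -1.445.
df = n − 2 = 54.
One-sided p ≈ 0.0771, which is < 0.1, so reject H₀.
There is evidence of a linear association between vehicle weight and fuel economy.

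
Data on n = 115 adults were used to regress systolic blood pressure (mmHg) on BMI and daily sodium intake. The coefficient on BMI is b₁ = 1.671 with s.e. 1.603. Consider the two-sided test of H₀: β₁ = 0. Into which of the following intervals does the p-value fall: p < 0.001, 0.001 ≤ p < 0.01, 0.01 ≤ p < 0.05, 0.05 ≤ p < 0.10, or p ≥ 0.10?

t = 1.671 / 1.603 = 1.042.
df = n − k − 1 = 115 − 2 − 1 = 112.
Two-sided p = 2·P(T_{112} > |t|) ≈ 0.2995.
So p ≥ 0.10.

p ≥ 0.10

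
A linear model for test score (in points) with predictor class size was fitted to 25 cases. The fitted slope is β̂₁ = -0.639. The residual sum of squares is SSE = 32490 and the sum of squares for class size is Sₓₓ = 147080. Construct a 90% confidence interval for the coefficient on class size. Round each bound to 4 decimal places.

MSE = SSE/(n − 2) = 32490/23 = 1412.61.
SE(β̂₁) = √(MSE/Sₓₓ) = √(1412.61/147080) = 0.0980018.
df = n − 2 = 23.
t* = t_{0.05, 23} = 1.713872.
Margin = t* × SE = 1.713872 × 0.0980018 = 0.167963.
CI: -0.639 ± 0.167963 → (-0.8070, -0.4710).
With 90% confidence, each one-unit increase in class size is associated with a change of between -0.8070 and -0.4710 points in test score.

(-0.8070, -0.4710)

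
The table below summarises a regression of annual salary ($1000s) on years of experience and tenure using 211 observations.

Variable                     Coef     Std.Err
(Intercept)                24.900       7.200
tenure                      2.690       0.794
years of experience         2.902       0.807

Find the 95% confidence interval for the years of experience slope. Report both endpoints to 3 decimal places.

(1.311, 4.493)

Read off: b = 2.902, SE = 0.807 for years of experience.
df = n − k − 1 = 211 − 2 − 1 = 208.
t* = t_{0.025, 208} = 1.971435.
Margin = t* × SE = 1.971435 × 0.807 = 1.59095.
CI: 2.902 ± 1.59095 → (1.311, 4.493).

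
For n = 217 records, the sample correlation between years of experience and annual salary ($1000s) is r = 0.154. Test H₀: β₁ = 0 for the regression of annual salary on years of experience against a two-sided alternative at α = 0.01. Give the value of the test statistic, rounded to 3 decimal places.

t = 2.285

t = r·√(n − 2)/√(1 − r²) = 0.154·√215/√0.976284 = 2.285.
df = n − 2 = 215.
Two-sided p ≈ 0.0233, which is ≥ 0.01, so fail to reject H₀.
The data do not give significant evidence of a linear association between years of experience and annual salary.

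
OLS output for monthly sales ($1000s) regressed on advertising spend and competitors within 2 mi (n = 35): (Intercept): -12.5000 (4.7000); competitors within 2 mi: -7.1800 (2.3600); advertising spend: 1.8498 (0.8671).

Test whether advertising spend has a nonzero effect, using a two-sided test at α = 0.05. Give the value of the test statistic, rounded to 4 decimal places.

t = 2.1333

Read off: b = 1.8498, SE = 0.8671 for advertising spend.
H₀: β₁ = 0 vs H₁: β₁ ≠ 0.
t = 1.8498 / 0.8671 = 2.1333.
df = n − k − 1 = 35 − 2 − 1 = 32.
Two-sided p ≈ 0.0407, which is < 0.05, so reject H₀.
There is evidence that advertising spend is associated with monthly sales, holding the other predictors fixed.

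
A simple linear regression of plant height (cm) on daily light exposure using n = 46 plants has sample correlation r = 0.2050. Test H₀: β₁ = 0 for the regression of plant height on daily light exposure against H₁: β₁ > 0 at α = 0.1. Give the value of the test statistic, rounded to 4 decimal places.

t = 1.3893

t = r·√(n − 2)/√(1 − r²) = 0.2050·√44/√0.957975 = 1.3893.
df = n − 2 = 44.
One-sided p ≈ 0.0859, which is < 0.1, so reject H₀.
There is evidence of a linear association between daily light exposure and plant height.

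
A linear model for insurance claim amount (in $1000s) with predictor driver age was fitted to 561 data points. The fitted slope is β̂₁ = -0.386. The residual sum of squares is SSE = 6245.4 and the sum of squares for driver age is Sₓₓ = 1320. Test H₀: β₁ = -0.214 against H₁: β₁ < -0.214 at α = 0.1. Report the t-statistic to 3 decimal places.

t = -1.870

MSE = SSE/(n − 2) = 6245.4/559 = 11.1725.
SE(β̂₁) = √(MSE/Sₓₓ) = √(11.1725/1320) = 0.0919999.
t = (-0.386 − (-0.214)) / 0.0919999 = -1.870.
df = n − 2 = 559.
One-sided p ≈ 0.0310, which is < 0.1, so reject H₀.
There is evidence that the true slope on driver age is below -0.214 $1000s per unit.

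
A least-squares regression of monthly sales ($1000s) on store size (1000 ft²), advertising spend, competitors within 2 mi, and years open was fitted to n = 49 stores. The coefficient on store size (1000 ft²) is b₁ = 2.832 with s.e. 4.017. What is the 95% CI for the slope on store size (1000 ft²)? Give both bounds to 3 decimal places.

(-5.264, 10.928)

df = n − k − 1 = 49 − 4 − 1 = 44.
t* = t_{0.025, 44} = 2.015368.
Margin = t* × SE = 2.015368 × 4.017 = 8.09573.
CI: 2.832 ± 8.09573 → (-5.264, 10.928).
With 95% confidence, each one-unit increase in store size (1000 ft²) is associated with a change of between -5.264 and 10.928 $1000s in monthly sales, holding the other predictors fixed.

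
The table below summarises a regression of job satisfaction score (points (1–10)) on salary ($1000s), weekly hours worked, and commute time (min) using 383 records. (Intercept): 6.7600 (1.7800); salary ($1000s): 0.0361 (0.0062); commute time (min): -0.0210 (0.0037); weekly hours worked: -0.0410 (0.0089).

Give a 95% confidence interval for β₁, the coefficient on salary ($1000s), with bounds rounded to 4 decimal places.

Read off: b = 0.0361, SE = 0.0062 for salary ($1000s).
df = n − k − 1 = 383 − 3 − 1 = 379.
t* = t_{0.025, 379} = 1.966243.
Margin = t* × SE = 1.966243 × 0.0062 = 0.012191.
CI: 0.0361 ± 0.012191 → (0.0239, 0.0483).

(0.0239, 0.0483)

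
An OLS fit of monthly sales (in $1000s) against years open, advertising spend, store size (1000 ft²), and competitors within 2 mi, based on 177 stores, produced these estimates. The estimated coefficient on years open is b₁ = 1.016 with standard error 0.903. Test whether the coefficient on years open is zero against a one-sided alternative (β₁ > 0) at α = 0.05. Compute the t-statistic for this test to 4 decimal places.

t = 1.1251

H₀: β₁ = 0 vs H₁: β₁ > 0.
t = (b₁ − β₁⁰)/SE = 1.016 / 0.903 = 1.1251.
df = n − k − 1 = 177 − 4 − 1 = 172.
One-sided p ≈ 0.1310, which is ≥ 0.05, so fail to reject H₀.
The data do not give significant evidence that the true slope on years open is positive, holding the other predictors fixed.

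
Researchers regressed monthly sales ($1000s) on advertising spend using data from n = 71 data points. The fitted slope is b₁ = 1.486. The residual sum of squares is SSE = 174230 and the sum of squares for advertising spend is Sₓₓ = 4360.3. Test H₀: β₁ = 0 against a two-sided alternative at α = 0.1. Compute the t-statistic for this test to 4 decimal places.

MSE = SSE/(n − 2) = 174230/69 = 2525.07.
SE(b₁) = √(MSE/Sₓₓ) = √(2525.07/4360.3) = 0.76099.
t = 1.486 / 0.76099 = 1.9527.
df = n − 2 = 69.
Two-sided p ≈ 0.0549, which is < 0.1, so reject H₀.
There is evidence that advertising spend is associated with monthly sales.

t = 1.9527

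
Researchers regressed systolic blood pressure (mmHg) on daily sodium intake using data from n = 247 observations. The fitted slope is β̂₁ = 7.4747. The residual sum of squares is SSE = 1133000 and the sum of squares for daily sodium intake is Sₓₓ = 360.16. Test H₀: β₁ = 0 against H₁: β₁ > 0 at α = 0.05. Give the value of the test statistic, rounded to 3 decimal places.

t = 2.086

MSE = SSE/(n − 2) = 1133000/245 = 4624.49.
SE(β̂₁) = √(MSE/Sₓₓ) = √(4624.49/360.16) = 3.58331.
t = 7.4747 / 3.58331 = 2.086.
df = n − 2 = 245.
One-sided p ≈ 0.0190, which is < 0.05, so reject H₀.
There is evidence that the true slope on daily sodium intake is positive.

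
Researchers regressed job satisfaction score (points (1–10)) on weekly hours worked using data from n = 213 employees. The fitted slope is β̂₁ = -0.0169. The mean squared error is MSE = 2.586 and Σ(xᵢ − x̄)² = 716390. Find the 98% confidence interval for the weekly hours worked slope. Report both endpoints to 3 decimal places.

SE(β̂₁) = √(MSE/Sₓₓ) = √(2.586/716390) = 0.00189994.
df = n − 2 = 211.
t* = t_{0.01, 211} = 2.34415.
Margin = t* × SE = 2.34415 × 0.00189994 = 0.00445.
CI: -0.0169 ± 0.00445 → (-0.021, -0.012).
With 98% confidence, each one-unit increase in weekly hours worked is associated with a change of between -0.021 and -0.012 points (1–10) in job satisfaction score.

(-0.021, -0.012)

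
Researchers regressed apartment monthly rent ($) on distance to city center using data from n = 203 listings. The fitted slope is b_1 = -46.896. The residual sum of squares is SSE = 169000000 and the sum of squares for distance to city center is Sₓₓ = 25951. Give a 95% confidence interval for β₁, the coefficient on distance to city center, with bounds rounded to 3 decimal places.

MSE = SSE/(n − 2) = 169000000/201 = 840796.
SE(b_1) = √(MSE/Sₓₓ) = √(840796/25951) = 5.69204.
df = n − 2 = 201.
t* = t_{0.025, 201} = 1.971837.
Margin = t* × SE = 1.971837 × 5.69204 = 11.22378.
CI: -46.896 ± 11.22378 → (-58.120, -35.672).
With 95% confidence, each one-unit increase in distance to city center is associated with a change of between -58.120 and -35.672 $ in apartment monthly rent.

(-58.120, -35.672)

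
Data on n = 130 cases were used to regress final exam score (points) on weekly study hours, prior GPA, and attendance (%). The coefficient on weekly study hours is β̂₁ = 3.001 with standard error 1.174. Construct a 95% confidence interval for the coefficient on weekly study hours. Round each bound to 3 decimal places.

(0.678, 5.324)

df = n − k − 1 = 130 − 3 − 1 = 126.
t* = t_{0.025, 126} = 1.978971.
Margin = t* × SE = 1.978971 × 1.174 = 2.32331.
CI: 3.001 ± 2.32331 → (0.678, 5.324).
With 95% confidence, each one-unit increase in weekly study hours is associated with a change of between 0.678 and 5.324 points in final exam score, holding the other predictors fixed.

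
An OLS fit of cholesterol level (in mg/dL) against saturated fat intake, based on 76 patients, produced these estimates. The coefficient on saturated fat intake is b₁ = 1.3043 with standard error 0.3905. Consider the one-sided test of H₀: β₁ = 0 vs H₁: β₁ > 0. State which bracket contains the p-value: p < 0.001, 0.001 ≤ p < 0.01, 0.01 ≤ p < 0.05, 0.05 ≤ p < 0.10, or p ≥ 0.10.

t = 1.3043 / 0.3905 = 3.340.
df = n − 2 = 76 − 2 = 74.
One-sided p = P(T_{74} > t) ≈ 0.0007.
So p < 0.001.

p < 0.001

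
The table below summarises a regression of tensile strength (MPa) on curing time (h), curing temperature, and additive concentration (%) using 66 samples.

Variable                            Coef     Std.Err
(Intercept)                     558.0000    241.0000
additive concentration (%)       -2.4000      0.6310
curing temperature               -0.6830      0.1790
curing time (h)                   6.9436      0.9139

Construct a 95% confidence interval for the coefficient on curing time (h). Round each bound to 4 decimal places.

Read off: b = 6.9436, SE = 0.9139 for curing time (h).
df = n − k − 1 = 66 − 3 − 1 = 62.
t* = t_{0.025, 62} = 1.998972.
Margin = t* × SE = 1.998972 × 0.9139 = 1.826860.
CI: 6.9436 ± 1.826860 → (5.1167, 8.7705).

(5.1167, 8.7705)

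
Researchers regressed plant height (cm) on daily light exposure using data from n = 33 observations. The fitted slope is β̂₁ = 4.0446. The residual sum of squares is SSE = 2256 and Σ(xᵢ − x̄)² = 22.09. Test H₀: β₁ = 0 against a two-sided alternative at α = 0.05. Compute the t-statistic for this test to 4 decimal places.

MSE = SSE/(n − 2) = 2256/31 = 72.7742.
SE(β̂₁) = √(MSE/Sₓₓ) = √(72.7742/22.09) = 1.81506.
t = 4.0446 / 1.81506 = 2.2284.
df = n − 2 = 31.
Two-sided p ≈ 0.0332, which is < 0.05, so reject H₀.
There is evidence that daily light exposure is associated with plant height.

t = 2.2284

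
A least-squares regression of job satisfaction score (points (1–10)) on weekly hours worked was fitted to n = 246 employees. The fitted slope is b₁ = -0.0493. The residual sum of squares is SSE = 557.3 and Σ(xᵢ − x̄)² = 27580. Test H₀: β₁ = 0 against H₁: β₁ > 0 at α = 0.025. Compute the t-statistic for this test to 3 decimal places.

t = -5.417

MSE = SSE/(n − 2) = 557.3/244 = 2.28402.
SE(b₁) = √(MSE/Sₓₓ) = √(2.28402/27580) = 0.00910023.
t = -0.0493 / 0.00910023 = -5.417.
df = n − 2 = 244.
One-sided p ≈ 1.0000, which is ≥ 0.025, so fail to reject H₀.
The data do not give significant evidence that the true slope on weekly hours worked is positive.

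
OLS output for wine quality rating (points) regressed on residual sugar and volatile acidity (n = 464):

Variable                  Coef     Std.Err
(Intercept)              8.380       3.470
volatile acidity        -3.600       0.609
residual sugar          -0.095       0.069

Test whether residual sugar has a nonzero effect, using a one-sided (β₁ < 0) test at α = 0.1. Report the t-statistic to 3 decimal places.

Read off: b = -0.095, SE = 0.069 for residual sugar.
H₀: β₁ = 0 vs H₁: β₁ < 0.
t = -0.095 / 0.069 = -1.377.
df = n − k − 1 = 464 − 2 − 1 = 461.
One-sided p ≈ 0.0846, which is < 0.1, so reject H₀.
There is evidence that the true slope on residual sugar is negative, holding the other predictors fixed.

t = -1.377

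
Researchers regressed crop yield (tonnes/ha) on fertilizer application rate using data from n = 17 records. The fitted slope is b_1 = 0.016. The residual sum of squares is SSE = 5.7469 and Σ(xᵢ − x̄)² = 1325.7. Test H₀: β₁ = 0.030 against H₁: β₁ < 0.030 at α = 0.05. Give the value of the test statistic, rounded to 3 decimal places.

MSE = SSE/(n − 2) = 5.7469/15 = 0.383127.
SE(b_1) = √(MSE/Sₓₓ) = √(0.383127/1325.7) = 0.017.
t = (0.016 − 0.030) / 0.017 = -0.824.
df = n − 2 = 15.
One-sided p ≈ 0.2116, which is ≥ 0.05, so fail to reject H₀.
The data do not give significant evidence that the true slope on fertilizer application rate is below 0.030 tonnes/ha per unit.

t = -0.824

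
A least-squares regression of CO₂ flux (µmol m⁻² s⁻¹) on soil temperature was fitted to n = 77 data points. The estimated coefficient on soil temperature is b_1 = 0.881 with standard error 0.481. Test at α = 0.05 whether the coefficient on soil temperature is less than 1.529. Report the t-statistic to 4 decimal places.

H₀: β₁ = 1.529 vs H₁: β₁ < 1.529.
t = (b_1 − β₁⁰)/SE = (0.881 − 1.529) / 0.481 = -1.3472.
df = n − 2 = 77 − 2 = 75.
One-sided p ≈ 0.0910, which is ≥ 0.05, so fail to reject H₀.
The data do not give significant evidence that the true slope on soil temperature is below 1.529 µmol m⁻² s⁻¹ per unit.

t = -1.3472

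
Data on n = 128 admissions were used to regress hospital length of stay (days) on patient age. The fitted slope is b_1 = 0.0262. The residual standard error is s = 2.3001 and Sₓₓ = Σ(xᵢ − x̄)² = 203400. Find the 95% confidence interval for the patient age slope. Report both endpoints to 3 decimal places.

SE(b_1) = s/√Sₓₓ = 2.3001/√203400 = 0.00510001.
df = n − 2 = 126.
t* = t_{0.025, 126} = 1.978971.
Margin = t* × SE = 1.978971 × 0.00510001 = 0.01009.
CI: 0.0262 ± 0.01009 → (0.016, 0.036).
With 95% confidence, each one-unit increase in patient age is associated with a change of between 0.016 and 0.036 days in hospital length of stay.

(0.016, 0.036)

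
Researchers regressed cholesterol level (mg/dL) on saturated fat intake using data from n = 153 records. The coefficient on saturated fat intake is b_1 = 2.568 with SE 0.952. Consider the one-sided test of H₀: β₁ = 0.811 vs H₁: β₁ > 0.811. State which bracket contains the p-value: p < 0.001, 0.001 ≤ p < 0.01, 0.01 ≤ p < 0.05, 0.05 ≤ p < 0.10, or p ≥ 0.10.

t = (2.568 − 0.811) / 0.952 = 1.846.
df = n − 2 = 153 − 2 = 151.
One-sided p = P(T_{151} > t) ≈ 0.0335.
So 0.01 ≤ p < 0.05.

0.01 ≤ p < 0.05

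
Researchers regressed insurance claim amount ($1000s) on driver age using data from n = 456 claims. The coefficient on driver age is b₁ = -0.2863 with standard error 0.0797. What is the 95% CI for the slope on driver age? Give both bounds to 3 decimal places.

(-0.443, -0.130)

df = n − 2 = 456 − 2 = 454.
t* = t_{0.025, 454} = 1.965203.
Margin = t* × SE = 1.965203 × 0.0797 = 0.15663.
CI: -0.2863 ± 0.15663 → (-0.443, -0.130).
With 95% confidence, each one-unit increase in driver age is associated with a change of between -0.443 and -0.130 $1000s in insurance claim amount.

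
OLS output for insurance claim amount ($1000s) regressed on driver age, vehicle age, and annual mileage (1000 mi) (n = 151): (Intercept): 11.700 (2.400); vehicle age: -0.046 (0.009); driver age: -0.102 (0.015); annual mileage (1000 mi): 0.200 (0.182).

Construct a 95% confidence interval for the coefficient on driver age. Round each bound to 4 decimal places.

(-0.1316, -0.0724)

Read off: b = -0.102, SE = 0.015 for driver age.
df = n − k − 1 = 151 − 3 − 1 = 147.
t* = t_{0.025, 147} = 1.976233.
Margin = t* × SE = 1.976233 × 0.015 = 0.029643.
CI: -0.102 ± 0.029643 → (-0.1316, -0.0724).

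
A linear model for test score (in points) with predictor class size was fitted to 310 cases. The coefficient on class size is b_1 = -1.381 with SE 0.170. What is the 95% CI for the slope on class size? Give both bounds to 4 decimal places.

df = n − 2 = 310 − 2 = 308.
t* = t_{0.025, 308} = 1.967696.
Margin = t* × SE = 1.967696 × 0.170 = 0.334508.
CI: -1.381 ± 0.334508 → (-1.7155, -1.0465).
With 95% confidence, each one-unit increase in class size is associated with a change of between -1.7155 and -1.0465 points in test score.

(-1.7155, -1.0465)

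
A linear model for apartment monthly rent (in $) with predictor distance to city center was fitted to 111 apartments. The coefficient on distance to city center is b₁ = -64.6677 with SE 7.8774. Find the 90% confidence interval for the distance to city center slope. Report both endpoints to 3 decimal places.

(-77.736, -51.599)

df = n − 2 = 111 − 2 = 109.
t* = t_{0.05, 109} = 1.658953.
Margin = t* × SE = 1.658953 × 7.8774 = 13.06824.
CI: -64.6677 ± 13.06824 → (-77.736, -51.599).
With 90% confidence, each one-unit increase in distance to city center is associated with a change of between -77.736 and -51.599 $ in apartment monthly rent.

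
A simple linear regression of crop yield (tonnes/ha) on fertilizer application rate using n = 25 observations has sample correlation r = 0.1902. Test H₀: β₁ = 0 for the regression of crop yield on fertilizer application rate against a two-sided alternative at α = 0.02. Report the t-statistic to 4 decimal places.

t = 0.9291

t = r·√(n − 2)/√(1 − r²) = 0.1902·√23/√0.963824 = 0.9291.
df = n − 2 = 23.
Two-sided p ≈ 0.3625, which is ≥ 0.02, so fail to reject H₀.
The data do not give significant evidence of a linear association between fertilizer application rate and crop yield.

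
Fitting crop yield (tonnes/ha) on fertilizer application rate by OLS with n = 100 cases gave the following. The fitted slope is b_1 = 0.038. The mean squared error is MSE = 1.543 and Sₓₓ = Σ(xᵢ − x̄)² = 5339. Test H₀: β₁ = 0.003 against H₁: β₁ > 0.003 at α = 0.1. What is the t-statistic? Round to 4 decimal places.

t = 2.0588

SE(b_1) = √(MSE/Sₓₓ) = √(1.543/5339) = 0.0170002.
t = (0.038 − 0.003) / 0.0170002 = 2.0588.
df = n − 2 = 98.
One-sided p ≈ 0.0211, which is < 0.1, so reject H₀.
There is evidence that the true slope on fertilizer application rate exceeds 0.003 tonnes/ha per unit.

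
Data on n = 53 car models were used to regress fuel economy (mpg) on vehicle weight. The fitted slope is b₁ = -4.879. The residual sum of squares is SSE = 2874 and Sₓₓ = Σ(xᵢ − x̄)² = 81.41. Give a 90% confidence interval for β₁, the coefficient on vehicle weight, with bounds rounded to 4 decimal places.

(-6.2728, -3.4852)

MSE = SSE/(n − 2) = 2874/51 = 56.3529.
SE(b₁) = √(MSE/Sₓₓ) = √(56.3529/81.41) = 0.831993.
df = n − 2 = 51.
t* = t_{0.05, 51} = 1.675285.
Margin = t* × SE = 1.675285 × 0.831993 = 1.393825.
CI: -4.879 ± 1.393825 → (-6.2728, -3.4852).
With 90% confidence, each one-unit increase in vehicle weight is associated with a change of between -6.2728 and -3.4852 mpg in fuel economy.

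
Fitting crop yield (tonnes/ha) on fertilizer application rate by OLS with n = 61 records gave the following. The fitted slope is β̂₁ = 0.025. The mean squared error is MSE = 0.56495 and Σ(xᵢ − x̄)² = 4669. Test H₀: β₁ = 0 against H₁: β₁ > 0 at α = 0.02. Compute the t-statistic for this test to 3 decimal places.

SE(β̂₁) = √(MSE/Sₓₓ) = √(0.56495/4669) = 0.011.
t = 0.025 / 0.011 = 2.273.
df = n − 2 = 59.
One-sided p ≈ 0.0134, which is < 0.02, so reject H₀.
There is evidence that the true slope on fertilizer application rate is positive.

t = 2.273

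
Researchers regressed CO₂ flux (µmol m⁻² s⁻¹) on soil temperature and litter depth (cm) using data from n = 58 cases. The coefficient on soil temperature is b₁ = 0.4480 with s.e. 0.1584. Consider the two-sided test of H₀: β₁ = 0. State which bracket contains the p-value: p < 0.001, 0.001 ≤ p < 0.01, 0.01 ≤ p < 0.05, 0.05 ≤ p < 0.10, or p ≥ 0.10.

0.001 ≤ p < 0.01

t = 0.4480 / 0.1584 = 2.828.
df = n − k − 1 = 58 − 2 − 1 = 55.
Two-sided p = 2·P(T_{55} > |t|) ≈ 0.0065.
So 0.001 ≤ p < 0.01.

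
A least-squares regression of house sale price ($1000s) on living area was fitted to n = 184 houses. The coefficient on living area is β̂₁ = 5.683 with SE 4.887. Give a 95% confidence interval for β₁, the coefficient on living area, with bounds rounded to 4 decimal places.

(-3.9595, 15.3255)

df = n − 2 = 184 − 2 = 182.
t* = t_{0.025, 182} = 1.973084.
Margin = t* × SE = 1.973084 × 4.887 = 9.642462.
CI: 5.683 ± 9.642462 → (-3.9595, 15.3255).
With 95% confidence, each one-unit increase in living area is associated with a change of between -3.9595 and 15.3255 $1000s in house sale price.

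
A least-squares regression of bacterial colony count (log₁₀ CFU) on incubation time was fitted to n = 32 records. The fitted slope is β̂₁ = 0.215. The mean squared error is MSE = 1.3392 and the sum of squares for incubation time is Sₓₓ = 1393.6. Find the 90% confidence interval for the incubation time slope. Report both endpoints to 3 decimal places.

SE(β̂₁) = √(MSE/Sₓₓ) = √(1.3392/1393.6) = 0.0309994.
df = n − 2 = 30.
t* = t_{0.05, 30} = 1.697261.
Margin = t* × SE = 1.697261 × 0.0309994 = 0.05261.
CI: 0.215 ± 0.05261 → (0.162, 0.268).
With 90% confidence, each one-unit increase in incubation time is associated with a change of between 0.162 and 0.268 log₁₀ CFU in bacterial colony count.

(0.162, 0.268)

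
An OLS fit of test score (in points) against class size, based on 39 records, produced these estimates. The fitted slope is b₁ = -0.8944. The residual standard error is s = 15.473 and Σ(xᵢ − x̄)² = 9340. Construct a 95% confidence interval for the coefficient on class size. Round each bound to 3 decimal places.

SE(b₁) = s/√Sₓₓ = 15.473/√9340 = 0.160104.
df = n − 2 = 37.
t* = t_{0.025, 37} = 2.026192.
Margin = t* × SE = 2.026192 × 0.160104 = 0.32440.
CI: -0.8944 ± 0.32440 → (-1.219, -0.570).
With 95% confidence, each one-unit increase in class size is associated with a change of between -1.219 and -0.570 points in test score.

(-1.219, -0.570)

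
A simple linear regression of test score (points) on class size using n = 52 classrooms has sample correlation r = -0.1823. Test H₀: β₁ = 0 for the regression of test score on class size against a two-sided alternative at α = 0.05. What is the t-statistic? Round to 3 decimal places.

t = r·√(n − 2)/√(1 − r²) = -0.1823·√50/√0.966767 = -1.311.
df = n − 2 = 50.
Two-sided p ≈ 0.1958, which is ≥ 0.05, so fail to reject H₀.
The data do not give significant evidence of a linear association between class size and test score.

t = -1.311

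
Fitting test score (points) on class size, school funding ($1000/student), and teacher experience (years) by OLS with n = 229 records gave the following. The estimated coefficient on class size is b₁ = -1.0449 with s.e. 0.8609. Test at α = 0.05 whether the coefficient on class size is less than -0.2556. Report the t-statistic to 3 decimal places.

t = -0.917

H₀: β₁ = -0.2556 vs H₁: β₁ < -0.2556.
t = (b₁ − β₁⁰)/SE = (-1.0449 − (-0.2556)) / 0.8609 = -0.917.
df = n − k − 1 = 229 − 3 − 1 = 225.
One-sided p ≈ 0.1801, which is ≥ 0.05, so fail to reject H₀.
The data do not give significant evidence that the true slope on class size is below -0.2556 points per unit, holding the other predictors fixed.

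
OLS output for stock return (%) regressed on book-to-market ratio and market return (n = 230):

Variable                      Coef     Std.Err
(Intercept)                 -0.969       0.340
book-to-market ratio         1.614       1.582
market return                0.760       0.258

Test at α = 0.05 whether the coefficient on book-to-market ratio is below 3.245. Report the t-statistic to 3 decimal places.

Read off: b = 1.614, SE = 1.582 for book-to-market ratio.
H₀: β₁ = 3.245 vs H₁: β₁ < 3.245.
t = (1.614 − 3.245) / 1.582 = -1.031.
df = n − k − 1 = 230 − 2 − 1 = 227.
One-sided p ≈ 0.1518, which is ≥ 0.05, so fail to reject H₀.
The data do not give significant evidence that the true slope on book-to-market ratio is below 3.245 % per unit, holding the other predictors fixed.

t = -1.031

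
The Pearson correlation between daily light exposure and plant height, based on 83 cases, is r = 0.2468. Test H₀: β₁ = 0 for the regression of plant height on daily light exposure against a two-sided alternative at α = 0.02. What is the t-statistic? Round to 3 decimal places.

t = r·√(n − 2)/√(1 − r²) = 0.2468·√81/√0.93909 = 2.292.
df = n − 2 = 81.
Two-sided p ≈ 0.0245, which is ≥ 0.02, so fail to reject H₀.
The data do not give significant evidence of a linear association between daily light exposure and plant height.

t = 2.292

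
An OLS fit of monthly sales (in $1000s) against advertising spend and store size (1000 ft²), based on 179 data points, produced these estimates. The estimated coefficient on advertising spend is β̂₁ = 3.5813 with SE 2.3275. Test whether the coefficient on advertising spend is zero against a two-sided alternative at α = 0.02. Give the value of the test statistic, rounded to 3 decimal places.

H₀: β₁ = 0 vs H₁: β₁ ≠ 0.
t = (β̂₁ − β₁⁰)/SE = 3.5813 / 2.3275 = 1.539.
df = n − k − 1 = 179 − 2 − 1 = 176.
Two-sided p ≈ 0.1257, which is ≥ 0.02, so fail to reject H₀.
The data do not give significant evidence of an association between advertising spend and monthly sales, after adjusting for the other predictors.

t = 1.539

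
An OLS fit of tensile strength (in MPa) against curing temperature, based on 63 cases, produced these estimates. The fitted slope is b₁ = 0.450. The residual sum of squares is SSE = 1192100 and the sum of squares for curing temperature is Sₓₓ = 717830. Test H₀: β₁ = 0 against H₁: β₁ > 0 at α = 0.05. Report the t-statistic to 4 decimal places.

MSE = SSE/(n − 2) = 1192100/61 = 19542.6.
SE(b₁) = √(MSE/Sₓₓ) = √(19542.6/717830) = 0.164999.
t = 0.450 / 0.164999 = 2.7273.
df = n − 2 = 61.
One-sided p ≈ 0.0042, which is < 0.05, so reject H₀.
There is evidence that the true slope on curing temperature is positive.

t = 2.7273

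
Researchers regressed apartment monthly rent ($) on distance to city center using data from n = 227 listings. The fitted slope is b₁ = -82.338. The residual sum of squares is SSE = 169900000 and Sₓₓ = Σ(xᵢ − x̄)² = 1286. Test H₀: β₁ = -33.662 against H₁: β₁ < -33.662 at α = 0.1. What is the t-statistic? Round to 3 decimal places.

MSE = SSE/(n − 2) = 169900000/225 = 755111.
SE(b₁) = √(MSE/Sₓₓ) = √(755111/1286) = 24.2318.
t = (-82.338 − (-33.662)) / 24.2318 = -2.009.
df = n − 2 = 225.
One-sided p ≈ 0.0229, which is < 0.1, so reject H₀.
There is evidence that the true slope on distance to city center is below -33.662 $ per unit.

t = -2.009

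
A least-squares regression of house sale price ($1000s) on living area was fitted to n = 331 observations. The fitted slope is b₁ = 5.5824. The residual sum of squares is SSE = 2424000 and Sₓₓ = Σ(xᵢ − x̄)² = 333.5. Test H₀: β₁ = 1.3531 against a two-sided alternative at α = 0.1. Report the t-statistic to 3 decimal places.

MSE = SSE/(n − 2) = 2424000/329 = 7367.78.
SE(b₁) = √(MSE/Sₓₓ) = √(7367.78/333.5) = 4.70024.
t = (5.5824 − 1.3531) / 4.70024 = 0.900.
df = n − 2 = 329.
Two-sided p ≈ 0.3689, which is ≥ 0.1, so fail to reject H₀.
The data are consistent with a true slope of 1.3531 $1000s per unit of living area.

t = 0.900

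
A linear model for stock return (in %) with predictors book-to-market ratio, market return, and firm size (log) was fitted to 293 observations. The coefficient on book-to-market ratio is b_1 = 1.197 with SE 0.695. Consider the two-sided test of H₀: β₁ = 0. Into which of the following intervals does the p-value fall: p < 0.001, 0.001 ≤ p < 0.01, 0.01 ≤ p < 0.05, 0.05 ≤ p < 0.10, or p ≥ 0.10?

t = 1.197 / 0.695 = 1.722.
df = n − k − 1 = 293 − 3 − 1 = 289.
Two-sided p = 2·P(T_{289} > |t|) ≈ 0.0861.
So 0.05 ≤ p < 0.10.

0.05 ≤ p < 0.10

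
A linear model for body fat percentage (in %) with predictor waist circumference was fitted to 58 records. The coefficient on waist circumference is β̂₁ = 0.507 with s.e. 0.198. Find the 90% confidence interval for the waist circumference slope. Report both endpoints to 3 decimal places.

(0.176, 0.838)

df = n − 2 = 58 − 2 = 56.
t* = t_{0.05, 56} = 1.672522.
Margin = t* × SE = 1.672522 × 0.198 = 0.33116.
CI: 0.507 ± 0.33116 → (0.176, 0.838).
With 90% confidence, each one-unit increase in waist circumference is associated with a change of between 0.176 and 0.838 % in body fat percentage.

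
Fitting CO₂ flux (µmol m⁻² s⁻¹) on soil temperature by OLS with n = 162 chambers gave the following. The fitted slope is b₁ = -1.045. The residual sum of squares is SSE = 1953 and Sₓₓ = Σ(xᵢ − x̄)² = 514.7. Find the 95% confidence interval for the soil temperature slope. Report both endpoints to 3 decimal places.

(-1.349, -0.741)

MSE = SSE/(n − 2) = 1953/160 = 12.2063.
SE(b₁) = √(MSE/Sₓₓ) = √(12.2063/514.7) = 0.153998.
df = n − 2 = 160.
t* = t_{0.025, 160} = 1.974902.
Margin = t* × SE = 1.974902 × 0.153998 = 0.30413.
CI: -1.045 ± 0.30413 → (-1.349, -0.741).
With 95% confidence, each one-unit increase in soil temperature is associated with a change of between -1.349 and -0.741 µmol m⁻² s⁻¹ in CO₂ flux.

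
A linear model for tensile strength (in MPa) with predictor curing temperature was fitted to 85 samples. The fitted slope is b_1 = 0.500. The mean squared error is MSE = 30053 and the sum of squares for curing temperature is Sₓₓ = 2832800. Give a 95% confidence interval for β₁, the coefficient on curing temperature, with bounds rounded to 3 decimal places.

(0.295, 0.705)

SE(b_1) = √(MSE/Sₓₓ) = √(30053/2832800) = 0.103.
df = n − 2 = 83.
t* = t_{0.025, 83} = 1.98896.
Margin = t* × SE = 1.98896 × 0.103 = 0.20486.
CI: 0.500 ± 0.20486 → (0.295, 0.705).
With 95% confidence, each one-unit increase in curing temperature is associated with a change of between 0.295 and 0.705 MPa in tensile strength.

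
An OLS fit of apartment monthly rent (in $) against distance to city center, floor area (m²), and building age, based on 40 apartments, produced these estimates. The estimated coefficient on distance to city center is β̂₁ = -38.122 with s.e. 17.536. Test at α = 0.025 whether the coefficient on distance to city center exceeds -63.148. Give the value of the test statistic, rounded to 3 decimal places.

t = 1.427

H₀: β₁ = -63.148 vs H₁: β₁ > -63.148.
t = (β̂₁ − β₁⁰)/SE = (-38.122 − (-63.148)) / 17.536 = 1.427.
df = n − k − 1 = 40 − 3 − 1 = 36.
One-sided p ≈ 0.0811, which is ≥ 0.025, so fail to reject H₀.
The data do not give significant evidence that the true slope on distance to city center exceeds -63.148 $ per unit, holding the other predictors fixed.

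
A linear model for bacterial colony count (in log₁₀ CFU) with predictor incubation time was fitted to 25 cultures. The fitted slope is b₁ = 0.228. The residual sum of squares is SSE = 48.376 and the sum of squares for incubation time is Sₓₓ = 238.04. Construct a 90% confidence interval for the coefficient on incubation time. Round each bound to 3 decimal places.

MSE = SSE/(n − 2) = 48.376/23 = 2.1033.
SE(b₁) = √(MSE/Sₓₓ) = √(2.1033/238.04) = 0.0939996.
df = n − 2 = 23.
t* = t_{0.05, 23} = 1.713872.
Margin = t* × SE = 1.713872 × 0.0939996 = 0.16110.
CI: 0.228 ± 0.16110 → (0.067, 0.389).
With 90% confidence, each one-unit increase in incubation time is associated with a change of between 0.067 and 0.389 log₁₀ CFU in bacterial colony count.

(0.067, 0.389)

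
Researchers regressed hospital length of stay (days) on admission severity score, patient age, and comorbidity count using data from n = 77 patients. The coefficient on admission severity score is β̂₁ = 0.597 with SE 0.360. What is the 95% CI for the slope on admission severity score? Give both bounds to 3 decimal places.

df = n − k − 1 = 77 − 3 − 1 = 73.
t* = t_{0.025, 73} = 1.992997.
Margin = t* × SE = 1.992997 × 0.360 = 0.71748.
CI: 0.597 ± 0.71748 → (-0.120, 1.314).
With 95% confidence, each one-unit increase in admission severity score is associated with a change of between -0.120 and 1.314 days in hospital length of stay, holding the other predictors fixed.

(-0.120, 1.314)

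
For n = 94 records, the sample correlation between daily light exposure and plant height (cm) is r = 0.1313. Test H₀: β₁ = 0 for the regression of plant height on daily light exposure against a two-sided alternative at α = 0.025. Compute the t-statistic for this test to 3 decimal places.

t = 1.270

t = r·√(n − 2)/√(1 − r²) = 0.1313·√92/√0.98276 = 1.270.
df = n − 2 = 92.
Two-sided p ≈ 0.2072, which is ≥ 0.025, so fail to reject H₀.
The data do not give significant evidence of a linear association between daily light exposure and plant height.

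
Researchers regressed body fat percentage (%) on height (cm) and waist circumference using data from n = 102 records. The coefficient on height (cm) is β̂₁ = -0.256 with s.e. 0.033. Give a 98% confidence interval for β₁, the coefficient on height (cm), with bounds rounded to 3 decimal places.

(-0.334, -0.178)

df = n − k − 1 = 102 − 2 − 1 = 99.
t* = t_{0.01, 99} = 2.364606.
Margin = t* × SE = 2.364606 × 0.033 = 0.07803.
CI: -0.256 ± 0.07803 → (-0.334, -0.178).
With 98% confidence, each one-unit increase in height (cm) is associated with a change of between -0.334 and -0.178 % in body fat percentage, holding the other predictors fixed.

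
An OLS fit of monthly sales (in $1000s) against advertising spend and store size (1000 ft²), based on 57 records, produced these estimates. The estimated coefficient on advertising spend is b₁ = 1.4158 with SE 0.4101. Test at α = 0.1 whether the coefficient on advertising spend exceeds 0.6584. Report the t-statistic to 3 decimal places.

t = 1.847

H₀: β₁ = 0.6584 vs H₁: β₁ > 0.6584.
t = (b₁ − β₁⁰)/SE = (1.4158 − 0.6584) / 0.4101 = 1.847.
df = n − k − 1 = 57 − 2 − 1 = 54.
One-sided p ≈ 0.0351, which is < 0.1, so reject H₀.
There is evidence that the true slope on advertising spend exceeds 0.6584 $1000s per unit, holding the other predictors fixed.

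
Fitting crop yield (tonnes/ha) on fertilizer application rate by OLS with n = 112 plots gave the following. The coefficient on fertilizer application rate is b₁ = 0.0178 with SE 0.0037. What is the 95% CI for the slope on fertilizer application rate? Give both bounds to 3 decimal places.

df = n − 2 = 112 − 2 = 110.
t* = t_{0.025, 110} = 1.981765.
Margin = t* × SE = 1.981765 × 0.0037 = 0.00733.
CI: 0.0178 ± 0.00733 → (0.010, 0.025).
With 95% confidence, each one-unit increase in fertilizer application rate is associated with a change of between 0.010 and 0.025 tonnes/ha in crop yield.

(0.010, 0.025)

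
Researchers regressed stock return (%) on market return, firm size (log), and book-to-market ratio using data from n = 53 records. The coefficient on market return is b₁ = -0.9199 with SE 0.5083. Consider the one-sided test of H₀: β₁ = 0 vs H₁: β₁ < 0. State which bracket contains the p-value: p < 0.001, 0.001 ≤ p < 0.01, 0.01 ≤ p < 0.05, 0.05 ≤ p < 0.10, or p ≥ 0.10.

0.01 ≤ p < 0.05

t = -0.9199 / 0.5083 = -1.810.
df = n − k − 1 = 53 − 3 − 1 = 49.
One-sided p = P(T_{49} < t) ≈ 0.0382.
So 0.01 ≤ p < 0.05.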